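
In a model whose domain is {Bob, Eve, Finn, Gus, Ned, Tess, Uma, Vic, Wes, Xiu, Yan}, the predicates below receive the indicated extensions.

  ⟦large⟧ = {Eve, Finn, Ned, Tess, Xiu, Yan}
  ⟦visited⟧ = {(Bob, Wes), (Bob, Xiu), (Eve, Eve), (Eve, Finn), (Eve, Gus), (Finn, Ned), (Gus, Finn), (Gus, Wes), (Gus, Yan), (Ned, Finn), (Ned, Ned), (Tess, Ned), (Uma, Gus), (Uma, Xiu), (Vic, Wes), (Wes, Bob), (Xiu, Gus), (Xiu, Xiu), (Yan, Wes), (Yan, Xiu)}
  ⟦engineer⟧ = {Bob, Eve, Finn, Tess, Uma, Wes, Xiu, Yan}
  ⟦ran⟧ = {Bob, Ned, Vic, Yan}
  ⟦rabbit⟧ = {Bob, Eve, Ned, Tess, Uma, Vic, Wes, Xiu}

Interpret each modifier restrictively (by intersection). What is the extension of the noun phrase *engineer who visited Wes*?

⟦who visited Wes⟧ = {x : ⟨x, Wes⟩ ∈ ⟦visited⟧} = {Bob, Gus, Vic, Yan}
⟦engineer⟧ = {Bob, Eve, Finn, Tess, Uma, Wes, Xiu, Yan}
… ∩ ⟦who visited Wes⟧ = {Bob, Eve, Finn, Tess, Uma, Wes, Xiu, Yan} ∩ {Bob, Gus, Vic, Yan} = {Bob, Yan}
So ⟦engineer who visited Wes⟧ = {Bob, Yan}.

{Bob, Yan}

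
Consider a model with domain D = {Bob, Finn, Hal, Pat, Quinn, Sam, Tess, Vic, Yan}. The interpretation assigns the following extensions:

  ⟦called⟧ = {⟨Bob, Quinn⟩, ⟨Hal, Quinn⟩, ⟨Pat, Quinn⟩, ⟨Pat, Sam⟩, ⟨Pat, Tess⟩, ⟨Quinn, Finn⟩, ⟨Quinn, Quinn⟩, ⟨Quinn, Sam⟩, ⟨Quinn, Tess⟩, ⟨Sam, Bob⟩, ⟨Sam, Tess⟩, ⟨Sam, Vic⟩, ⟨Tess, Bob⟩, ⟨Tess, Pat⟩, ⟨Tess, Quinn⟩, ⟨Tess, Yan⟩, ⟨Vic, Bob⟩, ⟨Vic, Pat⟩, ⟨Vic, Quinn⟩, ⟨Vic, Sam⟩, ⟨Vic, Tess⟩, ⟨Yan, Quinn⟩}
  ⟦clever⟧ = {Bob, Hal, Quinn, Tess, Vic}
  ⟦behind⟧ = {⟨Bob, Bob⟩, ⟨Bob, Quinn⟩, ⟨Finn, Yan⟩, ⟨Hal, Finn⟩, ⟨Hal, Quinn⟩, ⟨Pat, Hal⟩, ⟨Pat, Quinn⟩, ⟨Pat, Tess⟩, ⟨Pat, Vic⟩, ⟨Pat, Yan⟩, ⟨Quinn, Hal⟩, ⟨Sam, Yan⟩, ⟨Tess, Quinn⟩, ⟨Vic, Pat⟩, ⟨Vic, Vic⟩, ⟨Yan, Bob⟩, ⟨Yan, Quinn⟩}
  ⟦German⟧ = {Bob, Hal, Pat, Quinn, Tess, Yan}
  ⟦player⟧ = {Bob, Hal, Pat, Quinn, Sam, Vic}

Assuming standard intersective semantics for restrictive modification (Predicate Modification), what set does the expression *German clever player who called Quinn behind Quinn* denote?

⟦who called Quinn⟧ = {x : ⟨x, Quinn⟩ ∈ ⟦called⟧} = {Bob, Hal, Pat, Quinn, Tess, Vic, Yan}
⟦behind Quinn⟧ = {x : ⟨x, Quinn⟩ ∈ ⟦behind⟧} = {Bob, Hal, Pat, Tess, Yan}
⟦player⟧ = {Bob, Hal, Pat, Quinn, Sam, Vic}
… ∩ ⟦who called Quinn⟧ = {Bob, Hal, Pat, Quinn, Sam, Vic} ∩ {Bob, Hal, Pat, Quinn, Tess, Vic, Yan} = {Bob, Hal, Pat, Quinn, Vic}
… ∩ ⟦behind Quinn⟧ = {Bob, Hal, Pat, Quinn, Vic} ∩ {Bob, Hal, Pat, Tess, Yan} = {Bob, Hal, Pat}
… ∩ ⟦German⟧ = {Bob, Hal, Pat} ∩ {Bob, Hal, Pat, Quinn, Tess, Yan} = {Bob, Hal, Pat}
… ∩ ⟦clever⟧ = {Bob, Hal, Pat} ∩ {Bob, Hal, Quinn, Tess, Vic} = {Bob, Hal}
So ⟦German clever player who called Quinn behind Quinn⟧ = {Bob, Hal}.

{Bob, Hal}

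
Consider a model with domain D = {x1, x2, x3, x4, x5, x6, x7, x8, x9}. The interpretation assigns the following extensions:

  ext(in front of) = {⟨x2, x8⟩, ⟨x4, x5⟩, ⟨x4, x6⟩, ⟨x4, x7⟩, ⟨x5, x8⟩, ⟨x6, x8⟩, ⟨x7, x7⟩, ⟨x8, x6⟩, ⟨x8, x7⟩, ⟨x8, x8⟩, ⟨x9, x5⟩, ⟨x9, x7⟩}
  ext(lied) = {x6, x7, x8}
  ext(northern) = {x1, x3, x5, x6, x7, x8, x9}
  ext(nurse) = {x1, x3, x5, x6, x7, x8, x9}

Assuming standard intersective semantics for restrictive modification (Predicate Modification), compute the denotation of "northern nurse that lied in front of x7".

{x7, x8}

⟦that lied⟧ = ⟦lied⟧ = {x6, x7, x8}
⟦in front of x7⟧ = {x : ⟨x, x7⟩ ∈ ⟦in front of⟧} = {x4, x7, x8, x9}
⟦nurse⟧ = {x1, x3, x5, x6, x7, x8, x9}
… ∩ ⟦that lied⟧ = {x1, x3, x5, x6, x7, x8, x9} ∩ {x6, x7, x8} = {x6, x7, x8}
… ∩ ⟦in front of x7⟧ = {x6, x7, x8} ∩ {x4, x7, x8, x9} = {x7, x8}
… ∩ ⟦northern⟧ = {x7, x8} ∩ {x1, x3, x5, x6, x7, x8, x9} = {x7, x8}
So ⟦northern nurse that lied in front of x7⟧ = {x7, x8}.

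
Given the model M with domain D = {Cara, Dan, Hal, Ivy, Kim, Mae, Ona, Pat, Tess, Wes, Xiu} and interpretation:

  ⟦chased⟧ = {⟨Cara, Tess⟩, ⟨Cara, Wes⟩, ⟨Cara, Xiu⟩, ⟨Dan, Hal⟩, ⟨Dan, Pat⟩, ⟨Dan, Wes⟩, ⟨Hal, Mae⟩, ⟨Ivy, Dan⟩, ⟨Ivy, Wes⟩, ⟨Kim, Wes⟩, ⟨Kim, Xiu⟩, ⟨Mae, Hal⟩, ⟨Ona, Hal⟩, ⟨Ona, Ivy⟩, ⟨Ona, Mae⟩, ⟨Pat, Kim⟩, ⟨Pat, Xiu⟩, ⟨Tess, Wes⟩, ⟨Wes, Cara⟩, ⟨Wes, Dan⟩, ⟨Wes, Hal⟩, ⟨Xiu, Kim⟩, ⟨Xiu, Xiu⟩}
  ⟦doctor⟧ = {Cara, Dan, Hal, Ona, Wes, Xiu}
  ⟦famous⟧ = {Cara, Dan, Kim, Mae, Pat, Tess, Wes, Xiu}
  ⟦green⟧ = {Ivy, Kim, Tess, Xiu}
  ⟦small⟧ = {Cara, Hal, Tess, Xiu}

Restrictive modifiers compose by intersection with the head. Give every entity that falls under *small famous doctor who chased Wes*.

⟦who chased Wes⟧ = {x : ⟨x, Wes⟩ ∈ ⟦chased⟧} = {Cara, Dan, Ivy, Kim, Tess}
⟦doctor⟧ = {Cara, Dan, Hal, Ona, Wes, Xiu}
… ∩ ⟦who chased Wes⟧ = {Cara, Dan, Hal, Ona, Wes, Xiu} ∩ {Cara, Dan, Ivy, Kim, Tess} = {Cara, Dan}
… ∩ ⟦small⟧ = {Cara, Dan} ∩ {Cara, Hal, Tess, Xiu} = {Cara}
… ∩ ⟦famous⟧ = {Cara} ∩ {Cara, Dan, Kim, Mae, Pat, Tess, Wes, Xiu} = {Cara}
So ⟦small famous doctor who chased Wes⟧ = {Cara}.

{Cara}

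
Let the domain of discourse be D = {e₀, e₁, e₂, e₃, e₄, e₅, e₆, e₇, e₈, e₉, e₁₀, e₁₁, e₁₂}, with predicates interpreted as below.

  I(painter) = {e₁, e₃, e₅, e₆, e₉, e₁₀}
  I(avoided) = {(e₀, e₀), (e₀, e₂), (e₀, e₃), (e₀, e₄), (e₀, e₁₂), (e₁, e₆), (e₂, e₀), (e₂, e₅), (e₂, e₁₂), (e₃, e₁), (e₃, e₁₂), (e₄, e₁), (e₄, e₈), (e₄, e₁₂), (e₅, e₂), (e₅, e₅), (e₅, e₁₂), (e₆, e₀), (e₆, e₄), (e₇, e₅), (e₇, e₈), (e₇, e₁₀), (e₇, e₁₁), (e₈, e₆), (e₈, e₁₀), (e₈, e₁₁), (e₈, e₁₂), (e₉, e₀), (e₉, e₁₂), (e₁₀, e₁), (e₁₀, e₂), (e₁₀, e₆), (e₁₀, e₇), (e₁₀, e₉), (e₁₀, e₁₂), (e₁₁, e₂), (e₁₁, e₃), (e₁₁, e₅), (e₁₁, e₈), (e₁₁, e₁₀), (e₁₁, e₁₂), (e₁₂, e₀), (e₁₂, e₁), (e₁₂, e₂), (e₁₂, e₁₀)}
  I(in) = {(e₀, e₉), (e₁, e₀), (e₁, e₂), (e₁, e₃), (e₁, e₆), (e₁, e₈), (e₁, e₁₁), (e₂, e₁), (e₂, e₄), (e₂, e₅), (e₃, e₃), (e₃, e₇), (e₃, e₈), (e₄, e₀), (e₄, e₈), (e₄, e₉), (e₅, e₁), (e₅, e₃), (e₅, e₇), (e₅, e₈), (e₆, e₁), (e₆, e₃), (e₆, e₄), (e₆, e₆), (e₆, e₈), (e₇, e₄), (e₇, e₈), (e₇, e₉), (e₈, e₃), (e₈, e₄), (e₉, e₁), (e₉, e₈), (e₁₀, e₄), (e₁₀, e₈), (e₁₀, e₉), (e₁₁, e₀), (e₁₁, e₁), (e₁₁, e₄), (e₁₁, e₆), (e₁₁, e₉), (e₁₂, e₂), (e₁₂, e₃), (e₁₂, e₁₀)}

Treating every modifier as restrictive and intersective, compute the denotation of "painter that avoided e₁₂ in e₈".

{e₃, e₅, e₉, e₁₀}

⟦that avoided e₁₂⟧ = {x : ⟨x, e₁₂⟩ ∈ ⟦avoided⟧} = {e₀, e₂, e₃, e₄, e₅, e₈, e₉, e₁₀, e₁₁}
⟦in e₈⟧ = {x : ⟨x, e₈⟩ ∈ ⟦in⟧} = {e₁, e₃, e₄, e₅, e₆, e₇, e₉, e₁₀}
⟦painter⟧ = {e₁, e₃, e₅, e₆, e₉, e₁₀}
… ∩ ⟦that avoided e₁₂⟧ = {e₁, e₃, e₅, e₆, e₉, e₁₀} ∩ {e₀, e₂, e₃, e₄, e₅, e₈, e₉, e₁₀, e₁₁} = {e₃, e₅, e₉, e₁₀}
… ∩ ⟦in e₈⟧ = {e₃, e₅, e₉, e₁₀} ∩ {e₁, e₃, e₄, e₅, e₆, e₇, e₉, e₁₀} = {e₃, e₅, e₉, e₁₀}
So ⟦painter that avoided e₁₂ in e₈⟧ = {e₃, e₅, e₉, e₁₀}.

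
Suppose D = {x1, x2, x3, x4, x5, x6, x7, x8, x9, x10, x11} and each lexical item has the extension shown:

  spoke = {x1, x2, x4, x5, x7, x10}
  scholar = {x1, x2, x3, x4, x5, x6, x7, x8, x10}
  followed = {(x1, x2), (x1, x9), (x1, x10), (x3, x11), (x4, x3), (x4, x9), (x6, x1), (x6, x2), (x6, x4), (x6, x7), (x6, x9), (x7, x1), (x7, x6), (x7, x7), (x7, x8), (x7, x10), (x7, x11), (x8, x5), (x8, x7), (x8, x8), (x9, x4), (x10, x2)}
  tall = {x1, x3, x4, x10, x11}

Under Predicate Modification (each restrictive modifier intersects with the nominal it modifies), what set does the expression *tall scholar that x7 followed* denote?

{x1, x10}

⟦that x7 followed⟧ = {x : ⟨x7, x⟩ ∈ ⟦followed⟧} = {x1, x6, x7, x8, x10, x11}
⟦scholar⟧ = {x1, x2, x3, x4, x5, x6, x7, x8, x10}
… ∩ ⟦that x7 followed⟧ = {x1, x2, x3, x4, x5, x6, x7, x8, x10} ∩ {x1, x6, x7, x8, x10, x11} = {x1, x6, x7, x8, x10}
… ∩ ⟦tall⟧ = {x1, x6, x7, x8, x10} ∩ {x1, x3, x4, x10, x11} = {x1, x10}
So ⟦tall scholar that x7 followed⟧ = {x1, x10}.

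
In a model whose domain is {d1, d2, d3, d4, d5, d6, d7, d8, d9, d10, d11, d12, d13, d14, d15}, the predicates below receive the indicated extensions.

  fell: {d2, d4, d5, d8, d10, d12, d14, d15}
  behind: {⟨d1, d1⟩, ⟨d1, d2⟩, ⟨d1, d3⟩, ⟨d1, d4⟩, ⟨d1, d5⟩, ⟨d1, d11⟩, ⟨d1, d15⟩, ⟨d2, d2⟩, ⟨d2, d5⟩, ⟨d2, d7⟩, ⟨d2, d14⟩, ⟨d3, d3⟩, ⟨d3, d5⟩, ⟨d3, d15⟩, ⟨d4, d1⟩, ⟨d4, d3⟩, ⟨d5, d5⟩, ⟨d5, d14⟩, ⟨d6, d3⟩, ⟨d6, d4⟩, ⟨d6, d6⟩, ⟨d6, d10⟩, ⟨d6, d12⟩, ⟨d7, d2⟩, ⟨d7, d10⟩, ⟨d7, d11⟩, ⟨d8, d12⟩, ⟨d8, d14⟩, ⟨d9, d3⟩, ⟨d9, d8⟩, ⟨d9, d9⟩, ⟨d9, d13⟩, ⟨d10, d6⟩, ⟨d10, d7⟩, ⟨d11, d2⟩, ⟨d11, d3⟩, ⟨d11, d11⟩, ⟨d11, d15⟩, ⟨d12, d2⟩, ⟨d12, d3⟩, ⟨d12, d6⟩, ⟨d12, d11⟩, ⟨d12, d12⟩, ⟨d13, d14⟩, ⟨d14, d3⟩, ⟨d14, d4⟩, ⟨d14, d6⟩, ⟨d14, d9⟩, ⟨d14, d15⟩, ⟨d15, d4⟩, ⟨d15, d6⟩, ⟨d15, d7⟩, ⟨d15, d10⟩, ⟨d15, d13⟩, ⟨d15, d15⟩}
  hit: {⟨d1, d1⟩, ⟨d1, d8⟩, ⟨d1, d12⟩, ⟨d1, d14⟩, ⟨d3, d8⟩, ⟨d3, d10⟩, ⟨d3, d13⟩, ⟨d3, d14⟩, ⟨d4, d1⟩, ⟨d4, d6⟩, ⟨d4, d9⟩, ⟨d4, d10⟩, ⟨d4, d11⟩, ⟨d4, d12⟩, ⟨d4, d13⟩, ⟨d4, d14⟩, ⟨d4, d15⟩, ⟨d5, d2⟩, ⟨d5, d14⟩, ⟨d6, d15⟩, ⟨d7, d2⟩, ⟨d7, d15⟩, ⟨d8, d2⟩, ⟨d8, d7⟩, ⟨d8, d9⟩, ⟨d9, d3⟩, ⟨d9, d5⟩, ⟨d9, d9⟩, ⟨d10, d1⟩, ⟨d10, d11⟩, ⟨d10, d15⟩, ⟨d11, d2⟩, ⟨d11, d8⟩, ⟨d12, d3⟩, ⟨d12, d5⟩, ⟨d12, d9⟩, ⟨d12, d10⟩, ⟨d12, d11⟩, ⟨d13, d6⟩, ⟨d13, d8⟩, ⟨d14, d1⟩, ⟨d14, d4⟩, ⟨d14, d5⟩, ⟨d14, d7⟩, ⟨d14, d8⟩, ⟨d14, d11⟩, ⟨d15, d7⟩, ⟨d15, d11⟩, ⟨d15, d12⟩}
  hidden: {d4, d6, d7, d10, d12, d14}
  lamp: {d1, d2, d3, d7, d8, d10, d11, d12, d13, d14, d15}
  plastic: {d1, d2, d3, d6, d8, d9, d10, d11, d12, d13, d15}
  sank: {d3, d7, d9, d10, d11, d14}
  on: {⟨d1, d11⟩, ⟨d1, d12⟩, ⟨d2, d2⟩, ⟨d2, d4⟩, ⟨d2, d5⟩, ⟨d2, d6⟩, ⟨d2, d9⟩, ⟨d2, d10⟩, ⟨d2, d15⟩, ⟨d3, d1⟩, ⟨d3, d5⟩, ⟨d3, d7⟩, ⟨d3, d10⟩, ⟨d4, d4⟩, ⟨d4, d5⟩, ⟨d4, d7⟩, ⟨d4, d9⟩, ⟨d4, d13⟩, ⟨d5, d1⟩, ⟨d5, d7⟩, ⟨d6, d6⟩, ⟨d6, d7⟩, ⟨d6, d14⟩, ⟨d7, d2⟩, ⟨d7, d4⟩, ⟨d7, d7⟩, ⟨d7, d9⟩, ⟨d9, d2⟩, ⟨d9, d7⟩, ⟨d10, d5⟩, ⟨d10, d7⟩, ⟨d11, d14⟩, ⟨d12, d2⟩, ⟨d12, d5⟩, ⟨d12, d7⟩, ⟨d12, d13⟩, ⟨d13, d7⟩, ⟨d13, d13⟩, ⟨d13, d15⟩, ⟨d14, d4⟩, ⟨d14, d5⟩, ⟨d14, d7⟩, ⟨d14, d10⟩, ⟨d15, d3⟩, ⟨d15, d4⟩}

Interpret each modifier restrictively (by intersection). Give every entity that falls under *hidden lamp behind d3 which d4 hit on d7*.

⟦behind d3⟧ = {x : ⟨x, d3⟩ ∈ ⟦behind⟧} = {d1, d3, d4, d6, d9, d11, d12, d14}
⟦which d4 hit⟧ = {x : ⟨d4, x⟩ ∈ ⟦hit⟧} = {d1, d6, d9, d10, d11, d12, d13, d14, d15}
⟦on d7⟧ = {x : ⟨x, d7⟩ ∈ ⟦on⟧} = {d3, d4, d5, d6, d7, d9, d10, d12, d13, d14}
⟦lamp⟧ = {d1, d2, d3, d7, d8, d10, d11, d12, d13, d14, d15}
… ∩ ⟦behind d3⟧ = {d1, d2, d3, d7, d8, d10, d11, d12, d13, d14, d15} ∩ {d1, d3, d4, d6, d9, d11, d12, d14} = {d1, d3, d11, d12, d14}
… ∩ ⟦which d4 hit⟧ = {d1, d3, d11, d12, d14} ∩ {d1, d6, d9, d10, d11, d12, d13, d14, d15} = {d1, d11, d12, d14}
… ∩ ⟦on d7⟧ = {d1, d11, d12, d14} ∩ {d3, d4, d5, d6, d7, d9, d10, d12, d13, d14} = {d12, d14}
… ∩ ⟦hidden⟧ = {d12, d14} ∩ {d4, d6, d7, d10, d12, d14} = {d12, d14}
So ⟦hidden lamp behind d3 which d4 hit on d7⟧ = {d12, d14}.

{d12, d14}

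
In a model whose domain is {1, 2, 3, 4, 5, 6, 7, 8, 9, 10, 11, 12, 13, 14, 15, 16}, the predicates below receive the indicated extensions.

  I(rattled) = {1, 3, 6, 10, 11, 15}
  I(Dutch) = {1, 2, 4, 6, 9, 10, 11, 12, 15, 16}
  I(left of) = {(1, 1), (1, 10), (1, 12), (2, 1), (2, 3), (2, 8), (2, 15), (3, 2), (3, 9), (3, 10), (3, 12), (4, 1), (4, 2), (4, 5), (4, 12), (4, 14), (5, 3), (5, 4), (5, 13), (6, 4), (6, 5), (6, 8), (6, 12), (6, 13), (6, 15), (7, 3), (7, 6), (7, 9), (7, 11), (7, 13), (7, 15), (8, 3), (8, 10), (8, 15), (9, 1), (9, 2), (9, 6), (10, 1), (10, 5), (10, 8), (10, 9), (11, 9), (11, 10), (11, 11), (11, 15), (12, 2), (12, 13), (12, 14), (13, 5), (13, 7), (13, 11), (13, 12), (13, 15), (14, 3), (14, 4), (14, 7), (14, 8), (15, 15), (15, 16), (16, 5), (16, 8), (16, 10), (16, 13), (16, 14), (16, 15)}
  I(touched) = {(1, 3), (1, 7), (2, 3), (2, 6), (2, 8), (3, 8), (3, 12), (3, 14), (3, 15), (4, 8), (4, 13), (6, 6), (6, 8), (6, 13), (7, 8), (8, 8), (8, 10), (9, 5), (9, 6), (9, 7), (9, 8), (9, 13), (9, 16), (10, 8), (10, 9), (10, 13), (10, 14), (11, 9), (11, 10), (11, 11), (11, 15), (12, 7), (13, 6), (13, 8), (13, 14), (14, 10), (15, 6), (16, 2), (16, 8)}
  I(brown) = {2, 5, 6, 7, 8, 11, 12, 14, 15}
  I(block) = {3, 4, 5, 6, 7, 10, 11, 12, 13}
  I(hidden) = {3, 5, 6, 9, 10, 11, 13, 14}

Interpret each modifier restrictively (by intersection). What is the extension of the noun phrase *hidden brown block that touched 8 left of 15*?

⟦that touched 8⟧ = {x : ⟨x, 8⟩ ∈ ⟦touched⟧} = {2, 3, 4, 6, 7, 8, 9, 10, 13, 16}
⟦left of 15⟧ = {x : ⟨x, 15⟩ ∈ ⟦left of⟧} = {2, 6, 7, 8, 11, 13, 15, 16}
⟦block⟧ = {3, 4, 5, 6, 7, 10, 11, 12, 13}
… ∩ ⟦that touched 8⟧ = {3, 4, 5, 6, 7, 10, 11, 12, 13} ∩ {2, 3, 4, 6, 7, 8, 9, 10, 13, 16} = {3, 4, 6, 7, 10, 13}
… ∩ ⟦left of 15⟧ = {3, 4, 6, 7, 10, 13} ∩ {2, 6, 7, 8, 11, 13, 15, 16} = {6, 7, 13}
… ∩ ⟦hidden⟧ = {6, 7, 13} ∩ {3, 5, 6, 9, 10, 11, 13, 14} = {6, 13}
… ∩ ⟦brown⟧ = {6, 13} ∩ {2, 5, 6, 7, 8, 11, 12, 14, 15} = {6}
So ⟦hidden brown block that touched 8 left of 15⟧ = {6}.

{6}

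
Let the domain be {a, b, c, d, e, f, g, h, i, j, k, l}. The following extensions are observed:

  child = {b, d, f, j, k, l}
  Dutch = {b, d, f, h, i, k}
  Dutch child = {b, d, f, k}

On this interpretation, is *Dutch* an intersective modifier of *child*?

⟦Dutch⟧ ∩ ⟦child⟧ = {b, d, f, h, i, k} ∩ {b, d, f, j, k, l} = {b, d, f, k}
Observed ⟦Dutch child⟧ = {b, d, f, k}.
These coincide, so the modifier is intersective here.

yes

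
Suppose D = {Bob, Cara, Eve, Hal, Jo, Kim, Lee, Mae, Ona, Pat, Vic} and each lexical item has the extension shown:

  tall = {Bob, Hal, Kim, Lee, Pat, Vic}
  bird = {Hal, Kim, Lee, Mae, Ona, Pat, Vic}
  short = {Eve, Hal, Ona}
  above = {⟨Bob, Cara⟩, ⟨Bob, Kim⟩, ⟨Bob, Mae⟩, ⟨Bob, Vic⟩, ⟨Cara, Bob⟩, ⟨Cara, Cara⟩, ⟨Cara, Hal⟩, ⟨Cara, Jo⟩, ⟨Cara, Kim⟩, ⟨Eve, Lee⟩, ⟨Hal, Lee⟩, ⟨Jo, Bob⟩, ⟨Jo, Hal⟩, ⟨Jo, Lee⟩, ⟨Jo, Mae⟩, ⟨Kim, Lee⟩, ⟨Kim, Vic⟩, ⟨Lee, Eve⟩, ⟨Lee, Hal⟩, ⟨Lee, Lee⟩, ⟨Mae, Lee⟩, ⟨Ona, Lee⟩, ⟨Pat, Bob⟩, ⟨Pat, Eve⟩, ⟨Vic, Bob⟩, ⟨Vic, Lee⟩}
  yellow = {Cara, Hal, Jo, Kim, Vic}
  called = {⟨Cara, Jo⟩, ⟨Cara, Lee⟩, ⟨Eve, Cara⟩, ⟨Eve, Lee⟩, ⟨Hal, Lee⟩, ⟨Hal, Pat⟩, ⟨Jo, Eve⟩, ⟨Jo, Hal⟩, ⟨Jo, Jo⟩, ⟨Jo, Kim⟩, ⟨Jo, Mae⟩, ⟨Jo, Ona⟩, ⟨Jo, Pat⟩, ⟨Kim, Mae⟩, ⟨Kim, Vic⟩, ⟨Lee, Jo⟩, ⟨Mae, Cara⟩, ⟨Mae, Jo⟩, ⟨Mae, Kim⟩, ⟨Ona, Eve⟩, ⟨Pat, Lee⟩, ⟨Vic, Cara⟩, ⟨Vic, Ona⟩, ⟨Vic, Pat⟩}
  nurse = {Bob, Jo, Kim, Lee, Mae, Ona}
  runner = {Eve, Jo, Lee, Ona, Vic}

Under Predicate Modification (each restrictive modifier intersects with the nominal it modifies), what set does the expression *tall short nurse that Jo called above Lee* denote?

⟦that Jo called⟧ = {x : ⟨Jo, x⟩ ∈ ⟦called⟧} = {Eve, Hal, Jo, Kim, Mae, Ona, Pat}
⟦above Lee⟧ = {x : ⟨x, Lee⟩ ∈ ⟦above⟧} = {Eve, Hal, Jo, Kim, Lee, Mae, Ona, Vic}
⟦nurse⟧ = {Bob, Jo, Kim, Lee, Mae, Ona}
… ∩ ⟦that Jo called⟧ = {Bob, Jo, Kim, Lee, Mae, Ona} ∩ {Eve, Hal, Jo, Kim, Mae, Ona, Pat} = {Jo, Kim, Mae, Ona}
… ∩ ⟦above Lee⟧ = {Jo, Kim, Mae, Ona} ∩ {Eve, Hal, Jo, Kim, Lee, Mae, Ona, Vic} = {Jo, Kim, Mae, Ona}
… ∩ ⟦tall⟧ = {Jo, Kim, Mae, Ona} ∩ {Bob, Hal, Kim, Lee, Pat, Vic} = {Kim}
… ∩ ⟦short⟧ = {Kim} ∩ {Eve, Hal, Ona} = ∅
So ⟦tall short nurse that Jo called above Lee⟧ = {}.

{}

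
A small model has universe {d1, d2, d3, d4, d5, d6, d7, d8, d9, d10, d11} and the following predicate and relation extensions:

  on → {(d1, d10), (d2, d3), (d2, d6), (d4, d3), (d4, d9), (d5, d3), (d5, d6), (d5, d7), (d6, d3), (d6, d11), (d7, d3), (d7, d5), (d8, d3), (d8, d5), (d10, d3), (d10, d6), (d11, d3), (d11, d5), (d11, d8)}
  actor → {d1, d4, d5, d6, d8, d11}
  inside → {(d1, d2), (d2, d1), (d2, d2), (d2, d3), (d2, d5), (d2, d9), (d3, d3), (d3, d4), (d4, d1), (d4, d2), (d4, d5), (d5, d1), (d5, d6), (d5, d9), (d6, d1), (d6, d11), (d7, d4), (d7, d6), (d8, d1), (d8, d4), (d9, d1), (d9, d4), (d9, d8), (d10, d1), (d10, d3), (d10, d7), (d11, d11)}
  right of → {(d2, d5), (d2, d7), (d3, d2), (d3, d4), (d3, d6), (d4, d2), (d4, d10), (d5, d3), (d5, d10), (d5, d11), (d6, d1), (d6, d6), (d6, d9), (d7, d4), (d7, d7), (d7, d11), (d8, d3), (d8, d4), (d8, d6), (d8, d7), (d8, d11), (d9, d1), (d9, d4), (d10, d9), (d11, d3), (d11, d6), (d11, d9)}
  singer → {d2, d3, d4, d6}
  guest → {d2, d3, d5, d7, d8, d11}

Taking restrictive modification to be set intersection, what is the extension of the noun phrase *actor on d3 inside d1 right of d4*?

⟦on d3⟧ = {x : ⟨x, d3⟩ ∈ ⟦on⟧} = {d2, d4, d5, d6, d7, d8, d10, d11}
⟦inside d1⟧ = {x : ⟨x, d1⟩ ∈ ⟦inside⟧} = {d2, d4, d5, d6, d8, d9, d10}
⟦right of d4⟧ = {x : ⟨x, d4⟩ ∈ ⟦right of⟧} = {d3, d7, d8, d9}
⟦actor⟧ = {d1, d4, d5, d6, d8, d11}
… ∩ ⟦on d3⟧ = {d1, d4, d5, d6, d8, d11} ∩ {d2, d4, d5, d6, d7, d8, d10, d11} = {d4, d5, d6, d8, d11}
… ∩ ⟦inside d1⟧ = {d4, d5, d6, d8, d11} ∩ {d2, d4, d5, d6, d8, d9, d10} = {d4, d5, d6, d8}
… ∩ ⟦right of d4⟧ = {d4, d5, d6, d8} ∩ {d3, d7, d8, d9} = {d8}
So ⟦actor on d3 inside d1 right of d4⟧ = {d8}.

{d8}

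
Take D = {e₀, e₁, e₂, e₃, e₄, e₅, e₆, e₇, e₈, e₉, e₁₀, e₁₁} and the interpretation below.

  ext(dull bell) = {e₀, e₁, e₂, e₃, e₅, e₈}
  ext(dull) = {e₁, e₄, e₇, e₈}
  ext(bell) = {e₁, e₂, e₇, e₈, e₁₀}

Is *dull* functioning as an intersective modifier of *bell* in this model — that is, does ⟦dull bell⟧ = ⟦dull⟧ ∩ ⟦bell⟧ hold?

no

⟦dull⟧ ∩ ⟦bell⟧ = {e₁, e₄, e₇, e₈} ∩ {e₁, e₂, e₇, e₈, e₁₀} = {e₁, e₇, e₈}
Observed ⟦dull bell⟧ = {e₀, e₁, e₂, e₃, e₅, e₈}.
These differ, so the modifier is not intersective in this model.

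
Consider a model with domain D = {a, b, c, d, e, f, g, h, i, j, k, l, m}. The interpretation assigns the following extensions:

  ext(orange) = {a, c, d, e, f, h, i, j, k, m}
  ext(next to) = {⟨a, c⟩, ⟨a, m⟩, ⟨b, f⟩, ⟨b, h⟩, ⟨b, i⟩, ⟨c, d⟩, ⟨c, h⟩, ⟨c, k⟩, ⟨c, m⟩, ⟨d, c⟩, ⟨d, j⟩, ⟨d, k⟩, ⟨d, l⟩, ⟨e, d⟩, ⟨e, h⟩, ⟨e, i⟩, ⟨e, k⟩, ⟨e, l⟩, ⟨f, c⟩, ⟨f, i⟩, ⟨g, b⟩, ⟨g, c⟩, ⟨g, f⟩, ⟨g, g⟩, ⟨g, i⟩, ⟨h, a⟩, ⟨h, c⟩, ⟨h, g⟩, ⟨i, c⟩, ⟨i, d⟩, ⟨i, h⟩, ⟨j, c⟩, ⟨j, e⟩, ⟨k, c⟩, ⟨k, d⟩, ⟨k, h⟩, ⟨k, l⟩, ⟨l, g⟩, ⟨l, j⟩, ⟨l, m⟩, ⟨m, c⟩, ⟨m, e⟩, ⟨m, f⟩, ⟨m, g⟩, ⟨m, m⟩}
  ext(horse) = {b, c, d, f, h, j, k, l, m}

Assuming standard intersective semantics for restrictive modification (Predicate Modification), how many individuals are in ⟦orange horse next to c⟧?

⟦next to c⟧ = {x : ⟨x, c⟩ ∈ ⟦next to⟧} = {a, d, f, g, h, i, j, k, m}
⟦horse⟧ = {b, c, d, f, h, j, k, l, m}
… ∩ ⟦next to c⟧ = {b, c, d, f, h, j, k, l, m} ∩ {a, d, f, g, h, i, j, k, m} = {d, f, h, j, k, m}
… ∩ ⟦orange⟧ = {d, f, h, j, k, m} ∩ {a, c, d, e, f, h, i, j, k, m} = {d, f, h, j, k, m}
⟦orange horse next to c⟧ = {d, f, h, j, k, m}, so the cardinality is 6.

6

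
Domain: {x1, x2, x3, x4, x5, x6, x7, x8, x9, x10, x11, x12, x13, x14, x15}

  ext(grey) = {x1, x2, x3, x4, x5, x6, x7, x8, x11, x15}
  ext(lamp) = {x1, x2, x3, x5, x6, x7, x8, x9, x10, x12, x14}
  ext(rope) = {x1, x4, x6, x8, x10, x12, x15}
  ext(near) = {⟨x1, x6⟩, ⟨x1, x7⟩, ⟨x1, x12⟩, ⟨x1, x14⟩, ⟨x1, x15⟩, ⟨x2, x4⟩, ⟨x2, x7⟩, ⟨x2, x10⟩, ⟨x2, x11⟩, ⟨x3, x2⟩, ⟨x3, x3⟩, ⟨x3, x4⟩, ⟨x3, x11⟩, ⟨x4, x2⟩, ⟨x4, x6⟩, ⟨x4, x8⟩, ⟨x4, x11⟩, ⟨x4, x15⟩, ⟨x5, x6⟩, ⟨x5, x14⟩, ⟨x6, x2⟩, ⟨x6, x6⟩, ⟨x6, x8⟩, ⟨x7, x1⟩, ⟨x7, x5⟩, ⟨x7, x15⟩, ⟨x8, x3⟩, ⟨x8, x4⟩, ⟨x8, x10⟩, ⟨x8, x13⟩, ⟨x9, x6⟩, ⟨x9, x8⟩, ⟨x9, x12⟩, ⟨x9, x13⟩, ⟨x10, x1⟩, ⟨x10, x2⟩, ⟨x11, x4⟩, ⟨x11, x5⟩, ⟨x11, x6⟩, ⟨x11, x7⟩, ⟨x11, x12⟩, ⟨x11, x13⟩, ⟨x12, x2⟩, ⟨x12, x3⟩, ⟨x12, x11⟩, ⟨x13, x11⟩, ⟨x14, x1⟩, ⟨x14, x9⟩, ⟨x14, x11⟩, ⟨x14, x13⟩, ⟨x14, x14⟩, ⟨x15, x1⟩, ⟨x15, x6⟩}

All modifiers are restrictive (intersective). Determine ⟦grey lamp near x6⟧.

⟦near x6⟧ = {x : ⟨x, x6⟩ ∈ ⟦near⟧} = {x1, x4, x5, x6, x9, x11, x15}
⟦lamp⟧ = {x1, x2, x3, x5, x6, x7, x8, x9, x10, x12, x14}
… ∩ ⟦near x6⟧ = {x1, x2, x3, x5, x6, x7, x8, x9, x10, x12, x14} ∩ {x1, x4, x5, x6, x9, x11, x15} = {x1, x5, x6, x9}
… ∩ ⟦grey⟧ = {x1, x5, x6, x9} ∩ {x1, x2, x3, x4, x5, x6, x7, x8, x11, x15} = {x1, x5, x6}
So ⟦grey lamp near x6⟧ = {x1, x5, x6}.

{x1, x5, x6}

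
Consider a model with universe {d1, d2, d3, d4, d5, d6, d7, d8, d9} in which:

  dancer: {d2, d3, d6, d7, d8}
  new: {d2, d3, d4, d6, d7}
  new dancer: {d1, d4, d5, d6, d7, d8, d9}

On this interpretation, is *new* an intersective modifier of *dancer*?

no

⟦new⟧ ∩ ⟦dancer⟧ = {d2, d3, d4, d6, d7} ∩ {d2, d3, d6, d7, d8} = {d2, d3, d6, d7}
Observed ⟦new dancer⟧ = {d1, d4, d5, d6, d7, d8, d9}.
These differ, so the modifier is not intersective in this model.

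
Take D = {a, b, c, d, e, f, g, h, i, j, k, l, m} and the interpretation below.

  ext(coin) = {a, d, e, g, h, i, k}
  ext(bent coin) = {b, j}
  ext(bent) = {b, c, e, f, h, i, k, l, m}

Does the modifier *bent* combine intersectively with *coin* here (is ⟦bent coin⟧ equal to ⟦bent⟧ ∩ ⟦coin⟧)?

no

⟦bent⟧ ∩ ⟦coin⟧ = {b, c, e, f, h, i, k, l, m} ∩ {a, d, e, g, h, i, k} = {e, h, i, k}
Observed ⟦bent coin⟧ = {b, j}.
These differ, so the modifier is not intersective in this model.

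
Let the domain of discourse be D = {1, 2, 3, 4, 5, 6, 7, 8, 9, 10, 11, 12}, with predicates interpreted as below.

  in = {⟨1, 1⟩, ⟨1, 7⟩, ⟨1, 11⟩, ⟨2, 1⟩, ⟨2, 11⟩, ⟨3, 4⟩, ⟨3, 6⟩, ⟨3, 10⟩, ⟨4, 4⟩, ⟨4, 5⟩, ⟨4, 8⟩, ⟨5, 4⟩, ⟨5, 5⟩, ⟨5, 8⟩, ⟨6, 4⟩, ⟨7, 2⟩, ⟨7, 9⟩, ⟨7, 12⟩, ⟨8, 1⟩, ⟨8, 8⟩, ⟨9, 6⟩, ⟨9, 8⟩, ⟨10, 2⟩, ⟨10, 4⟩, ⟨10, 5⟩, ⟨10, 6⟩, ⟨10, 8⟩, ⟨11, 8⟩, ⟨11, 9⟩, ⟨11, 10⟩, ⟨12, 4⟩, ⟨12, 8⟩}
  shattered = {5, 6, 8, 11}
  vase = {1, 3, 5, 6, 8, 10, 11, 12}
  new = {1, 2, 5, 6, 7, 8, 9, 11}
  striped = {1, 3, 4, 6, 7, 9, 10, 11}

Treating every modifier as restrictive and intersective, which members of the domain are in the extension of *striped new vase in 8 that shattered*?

⟦in 8⟧ = {x : ⟨x, 8⟩ ∈ ⟦in⟧} = {4, 5, 8, 9, 10, 11, 12}
⟦that shattered⟧ = ⟦shattered⟧ = {5, 6, 8, 11}
⟦vase⟧ = {1, 3, 5, 6, 8, 10, 11, 12}
… ∩ ⟦in 8⟧ = {1, 3, 5, 6, 8, 10, 11, 12} ∩ {4, 5, 8, 9, 10, 11, 12} = {5, 8, 10, 11, 12}
… ∩ ⟦that shattered⟧ = {5, 8, 10, 11, 12} ∩ {5, 6, 8, 11} = {5, 8, 11}
… ∩ ⟦striped⟧ = {5, 8, 11} ∩ {1, 3, 4, 6, 7, 9, 10, 11} = {11}
… ∩ ⟦new⟧ = {11} ∩ {1, 2, 5, 6, 7, 8, 9, 11} = {11}
So ⟦striped new vase in 8 that shattered⟧ = {11}.

{11}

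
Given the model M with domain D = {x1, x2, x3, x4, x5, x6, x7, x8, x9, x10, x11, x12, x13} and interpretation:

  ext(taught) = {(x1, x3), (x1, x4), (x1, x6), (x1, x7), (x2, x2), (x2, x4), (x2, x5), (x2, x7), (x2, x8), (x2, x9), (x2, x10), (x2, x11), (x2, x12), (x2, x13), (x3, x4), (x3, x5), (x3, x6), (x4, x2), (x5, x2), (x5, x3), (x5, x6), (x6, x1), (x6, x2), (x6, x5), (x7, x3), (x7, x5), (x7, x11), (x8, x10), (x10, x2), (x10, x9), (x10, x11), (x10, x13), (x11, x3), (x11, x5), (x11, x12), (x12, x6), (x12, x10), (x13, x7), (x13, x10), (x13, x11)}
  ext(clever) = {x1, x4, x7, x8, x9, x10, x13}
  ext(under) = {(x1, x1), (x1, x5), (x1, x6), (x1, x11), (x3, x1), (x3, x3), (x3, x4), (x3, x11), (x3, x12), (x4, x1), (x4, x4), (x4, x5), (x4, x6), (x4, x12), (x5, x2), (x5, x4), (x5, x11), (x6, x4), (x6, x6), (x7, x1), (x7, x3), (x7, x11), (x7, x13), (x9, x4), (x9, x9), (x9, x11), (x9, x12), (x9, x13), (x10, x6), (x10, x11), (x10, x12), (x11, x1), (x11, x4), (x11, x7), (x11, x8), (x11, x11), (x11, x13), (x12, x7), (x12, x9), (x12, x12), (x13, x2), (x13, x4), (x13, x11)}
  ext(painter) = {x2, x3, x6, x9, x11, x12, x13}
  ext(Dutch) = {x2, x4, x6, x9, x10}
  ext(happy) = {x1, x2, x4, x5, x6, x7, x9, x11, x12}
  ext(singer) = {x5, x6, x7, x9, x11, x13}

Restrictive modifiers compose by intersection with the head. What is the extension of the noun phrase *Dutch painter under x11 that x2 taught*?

{x9}

⟦under x11⟧ = {x : ⟨x, x11⟩ ∈ ⟦under⟧} = {x1, x3, x5, x7, x9, x10, x11, x13}
⟦that x2 taught⟧ = {x : ⟨x2, x⟩ ∈ ⟦taught⟧} = {x2, x4, x5, x7, x8, x9, x10, x11, x12, x13}
⟦painter⟧ = {x2, x3, x6, x9, x11, x12, x13}
… ∩ ⟦under x11⟧ = {x2, x3, x6, x9, x11, x12, x13} ∩ {x1, x3, x5, x7, x9, x10, x11, x13} = {x3, x9, x11, x13}
… ∩ ⟦that x2 taught⟧ = {x3, x9, x11, x13} ∩ {x2, x4, x5, x7, x8, x9, x10, x11, x12, x13} = {x9, x11, x13}
… ∩ ⟦Dutch⟧ = {x9, x11, x13} ∩ {x2, x4, x6, x9, x10} = {x9}
So ⟦Dutch painter under x11 that x2 taught⟧ = {x9}.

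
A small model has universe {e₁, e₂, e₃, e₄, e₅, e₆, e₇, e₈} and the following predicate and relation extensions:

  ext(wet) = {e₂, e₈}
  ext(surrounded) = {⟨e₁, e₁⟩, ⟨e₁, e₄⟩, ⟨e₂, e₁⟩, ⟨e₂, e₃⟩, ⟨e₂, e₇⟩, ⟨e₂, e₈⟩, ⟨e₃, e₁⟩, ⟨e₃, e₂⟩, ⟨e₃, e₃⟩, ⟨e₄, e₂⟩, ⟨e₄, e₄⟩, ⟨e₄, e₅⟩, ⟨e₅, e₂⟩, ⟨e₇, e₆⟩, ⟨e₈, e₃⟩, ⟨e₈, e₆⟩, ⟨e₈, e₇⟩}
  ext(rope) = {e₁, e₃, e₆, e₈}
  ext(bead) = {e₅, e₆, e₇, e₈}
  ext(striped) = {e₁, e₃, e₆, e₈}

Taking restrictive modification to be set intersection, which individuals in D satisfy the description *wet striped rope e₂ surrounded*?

⟦e₂ surrounded⟧ = {x : ⟨e₂, x⟩ ∈ ⟦surrounded⟧} = {e₁, e₃, e₇, e₈}
⟦rope⟧ = {e₁, e₃, e₆, e₈}
… ∩ ⟦e₂ surrounded⟧ = {e₁, e₃, e₆, e₈} ∩ {e₁, e₃, e₇, e₈} = {e₁, e₃, e₈}
… ∩ ⟦wet⟧ = {e₁, e₃, e₈} ∩ {e₂, e₈} = {e₈}
… ∩ ⟦striped⟧ = {e₈} ∩ {e₁, e₃, e₆, e₈} = {e₈}
So ⟦wet striped rope e₂ surrounded⟧ = {e₈}.

{e₈}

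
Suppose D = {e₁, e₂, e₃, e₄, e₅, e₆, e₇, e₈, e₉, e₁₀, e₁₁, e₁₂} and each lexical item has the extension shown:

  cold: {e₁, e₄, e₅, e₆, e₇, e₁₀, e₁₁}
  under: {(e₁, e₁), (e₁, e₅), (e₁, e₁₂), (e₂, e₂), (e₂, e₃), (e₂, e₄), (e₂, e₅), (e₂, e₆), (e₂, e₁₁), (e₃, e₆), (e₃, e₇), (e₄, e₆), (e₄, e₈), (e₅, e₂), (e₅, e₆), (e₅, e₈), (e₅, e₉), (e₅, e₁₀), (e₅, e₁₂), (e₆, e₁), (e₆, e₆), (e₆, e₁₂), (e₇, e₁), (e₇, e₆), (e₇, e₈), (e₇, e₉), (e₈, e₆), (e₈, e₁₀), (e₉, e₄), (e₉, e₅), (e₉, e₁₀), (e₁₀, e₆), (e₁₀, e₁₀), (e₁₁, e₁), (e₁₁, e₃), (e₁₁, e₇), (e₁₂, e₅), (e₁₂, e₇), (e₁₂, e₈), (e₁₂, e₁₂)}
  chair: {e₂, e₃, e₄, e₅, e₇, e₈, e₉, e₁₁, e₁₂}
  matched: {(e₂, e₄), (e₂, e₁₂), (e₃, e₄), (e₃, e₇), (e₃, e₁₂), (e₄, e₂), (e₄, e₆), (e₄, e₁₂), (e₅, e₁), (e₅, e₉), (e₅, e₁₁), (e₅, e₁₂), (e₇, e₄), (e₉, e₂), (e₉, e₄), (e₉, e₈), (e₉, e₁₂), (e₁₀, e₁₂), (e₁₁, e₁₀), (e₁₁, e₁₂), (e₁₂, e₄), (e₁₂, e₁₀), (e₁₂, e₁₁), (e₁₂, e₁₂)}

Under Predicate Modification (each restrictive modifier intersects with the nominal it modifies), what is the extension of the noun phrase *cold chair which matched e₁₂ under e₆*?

{e₄, e₅}

⟦which matched e₁₂⟧ = {x : ⟨x, e₁₂⟩ ∈ ⟦matched⟧} = {e₂, e₃, e₄, e₅, e₉, e₁₀, e₁₁, e₁₂}
⟦under e₆⟧ = {x : ⟨x, e₆⟩ ∈ ⟦under⟧} = {e₂, e₃, e₄, e₅, e₆, e₇, e₈, e₁₀}
⟦chair⟧ = {e₂, e₃, e₄, e₅, e₇, e₈, e₉, e₁₁, e₁₂}
… ∩ ⟦which matched e₁₂⟧ = {e₂, e₃, e₄, e₅, e₇, e₈, e₉, e₁₁, e₁₂} ∩ {e₂, e₃, e₄, e₅, e₉, e₁₀, e₁₁, e₁₂} = {e₂, e₃, e₄, e₅, e₉, e₁₁, e₁₂}
… ∩ ⟦under e₆⟧ = {e₂, e₃, e₄, e₅, e₉, e₁₁, e₁₂} ∩ {e₂, e₃, e₄, e₅, e₆, e₇, e₈, e₁₀} = {e₂, e₃, e₄, e₅}
… ∩ ⟦cold⟧ = {e₂, e₃, e₄, e₅} ∩ {e₁, e₄, e₅, e₆, e₇, e₁₀, e₁₁} = {e₄, e₅}
So ⟦cold chair which matched e₁₂ under e₆⟧ = {e₄, e₅}.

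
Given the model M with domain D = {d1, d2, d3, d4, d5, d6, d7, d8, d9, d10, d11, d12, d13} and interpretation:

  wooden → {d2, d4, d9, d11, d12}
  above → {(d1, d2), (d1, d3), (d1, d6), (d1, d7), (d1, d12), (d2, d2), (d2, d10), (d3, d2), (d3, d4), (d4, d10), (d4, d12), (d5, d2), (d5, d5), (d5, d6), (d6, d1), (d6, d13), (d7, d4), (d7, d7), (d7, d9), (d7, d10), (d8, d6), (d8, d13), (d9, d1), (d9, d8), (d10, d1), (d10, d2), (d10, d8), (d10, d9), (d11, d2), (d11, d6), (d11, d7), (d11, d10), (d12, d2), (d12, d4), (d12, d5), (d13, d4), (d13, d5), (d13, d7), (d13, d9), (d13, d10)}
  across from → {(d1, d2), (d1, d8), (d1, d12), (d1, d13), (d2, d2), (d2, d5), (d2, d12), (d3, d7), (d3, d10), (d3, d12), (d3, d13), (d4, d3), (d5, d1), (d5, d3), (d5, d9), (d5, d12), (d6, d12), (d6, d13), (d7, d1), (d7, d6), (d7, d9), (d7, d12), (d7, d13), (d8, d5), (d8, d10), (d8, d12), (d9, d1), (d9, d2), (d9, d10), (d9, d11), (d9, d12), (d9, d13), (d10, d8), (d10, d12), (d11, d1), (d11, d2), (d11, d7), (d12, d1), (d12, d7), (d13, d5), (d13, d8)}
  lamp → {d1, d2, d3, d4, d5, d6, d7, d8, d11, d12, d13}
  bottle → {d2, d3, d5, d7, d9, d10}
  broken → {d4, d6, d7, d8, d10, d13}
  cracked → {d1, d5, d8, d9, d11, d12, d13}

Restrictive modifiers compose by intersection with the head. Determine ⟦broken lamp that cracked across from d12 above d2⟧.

{}

⟦that cracked⟧ = ⟦cracked⟧ = {d1, d5, d8, d9, d11, d12, d13}
⟦across from d12⟧ = {x : ⟨x, d12⟩ ∈ ⟦across from⟧} = {d1, d2, d3, d5, d6, d7, d8, d9, d10}
⟦above d2⟧ = {x : ⟨x, d2⟩ ∈ ⟦above⟧} = {d1, d2, d3, d5, d10, d11, d12}
⟦lamp⟧ = {d1, d2, d3, d4, d5, d6, d7, d8, d11, d12, d13}
… ∩ ⟦that cracked⟧ = {d1, d2, d3, d4, d5, d6, d7, d8, d11, d12, d13} ∩ {d1, d5, d8, d9, d11, d12, d13} = {d1, d5, d8, d11, d12, d13}
… ∩ ⟦across from d12⟧ = {d1, d5, d8, d11, d12, d13} ∩ {d1, d2, d3, d5, d6, d7, d8, d9, d10} = {d1, d5, d8}
… ∩ ⟦above d2⟧ = {d1, d5, d8} ∩ {d1, d2, d3, d5, d10, d11, d12} = {d1, d5}
… ∩ ⟦broken⟧ = {d1, d5} ∩ {d4, d6, d7, d8, d10, d13} = ∅
So ⟦broken lamp that cracked across from d12 above d2⟧ = {}.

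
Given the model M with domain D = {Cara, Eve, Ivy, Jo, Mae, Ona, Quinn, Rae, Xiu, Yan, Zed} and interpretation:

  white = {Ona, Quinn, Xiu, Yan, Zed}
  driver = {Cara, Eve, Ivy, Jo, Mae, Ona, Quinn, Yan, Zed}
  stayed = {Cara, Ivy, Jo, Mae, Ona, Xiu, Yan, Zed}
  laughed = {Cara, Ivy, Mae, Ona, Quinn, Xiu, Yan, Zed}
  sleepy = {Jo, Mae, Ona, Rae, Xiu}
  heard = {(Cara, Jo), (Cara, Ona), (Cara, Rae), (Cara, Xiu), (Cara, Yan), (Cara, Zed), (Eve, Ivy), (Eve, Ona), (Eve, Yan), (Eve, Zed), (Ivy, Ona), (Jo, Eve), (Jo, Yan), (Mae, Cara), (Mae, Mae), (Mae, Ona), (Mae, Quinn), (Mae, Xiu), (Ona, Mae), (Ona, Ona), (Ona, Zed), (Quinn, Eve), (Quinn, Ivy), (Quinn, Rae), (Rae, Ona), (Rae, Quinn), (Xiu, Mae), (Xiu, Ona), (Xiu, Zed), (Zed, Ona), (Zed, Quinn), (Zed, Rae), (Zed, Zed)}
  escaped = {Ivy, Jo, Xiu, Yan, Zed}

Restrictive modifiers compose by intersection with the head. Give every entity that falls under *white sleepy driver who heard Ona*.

{Ona}

⟦who heard Ona⟧ = {x : ⟨x, Ona⟩ ∈ ⟦heard⟧} = {Cara, Eve, Ivy, Mae, Ona, Rae, Xiu, Zed}
⟦driver⟧ = {Cara, Eve, Ivy, Jo, Mae, Ona, Quinn, Yan, Zed}
… ∩ ⟦who heard Ona⟧ = {Cara, Eve, Ivy, Jo, Mae, Ona, Quinn, Yan, Zed} ∩ {Cara, Eve, Ivy, Mae, Ona, Rae, Xiu, Zed} = {Cara, Eve, Ivy, Mae, Ona, Zed}
… ∩ ⟦white⟧ = {Cara, Eve, Ivy, Mae, Ona, Zed} ∩ {Ona, Quinn, Xiu, Yan, Zed} = {Ona, Zed}
… ∩ ⟦sleepy⟧ = {Ona, Zed} ∩ {Jo, Mae, Ona, Rae, Xiu} = {Ona}
So ⟦white sleepy driver who heard Ona⟧ = {Ona}.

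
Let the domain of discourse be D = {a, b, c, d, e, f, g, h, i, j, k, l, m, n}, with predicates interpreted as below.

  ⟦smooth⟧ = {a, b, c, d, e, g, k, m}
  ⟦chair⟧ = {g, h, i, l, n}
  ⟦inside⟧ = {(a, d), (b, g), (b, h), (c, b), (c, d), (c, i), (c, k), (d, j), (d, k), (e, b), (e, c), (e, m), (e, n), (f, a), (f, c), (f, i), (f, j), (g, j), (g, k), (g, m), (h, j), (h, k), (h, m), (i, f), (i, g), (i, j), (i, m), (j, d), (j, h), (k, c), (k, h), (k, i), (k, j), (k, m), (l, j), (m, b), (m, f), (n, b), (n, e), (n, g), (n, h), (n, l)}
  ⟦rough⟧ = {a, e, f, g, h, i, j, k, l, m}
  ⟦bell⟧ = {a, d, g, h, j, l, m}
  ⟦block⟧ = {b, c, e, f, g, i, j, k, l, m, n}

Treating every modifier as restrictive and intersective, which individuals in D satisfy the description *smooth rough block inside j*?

⟦inside j⟧ = {x : ⟨x, j⟩ ∈ ⟦inside⟧} = {d, f, g, h, i, k, l}
⟦block⟧ = {b, c, e, f, g, i, j, k, l, m, n}
… ∩ ⟦inside j⟧ = {b, c, e, f, g, i, j, k, l, m, n} ∩ {d, f, g, h, i, k, l} = {f, g, i, k, l}
… ∩ ⟦smooth⟧ = {f, g, i, k, l} ∩ {a, b, c, d, e, g, k, m} = {g, k}
… ∩ ⟦rough⟧ = {g, k} ∩ {a, e, f, g, h, i, j, k, l, m} = {g, k}
So ⟦smooth rough block inside j⟧ = {g, k}.

{g, k}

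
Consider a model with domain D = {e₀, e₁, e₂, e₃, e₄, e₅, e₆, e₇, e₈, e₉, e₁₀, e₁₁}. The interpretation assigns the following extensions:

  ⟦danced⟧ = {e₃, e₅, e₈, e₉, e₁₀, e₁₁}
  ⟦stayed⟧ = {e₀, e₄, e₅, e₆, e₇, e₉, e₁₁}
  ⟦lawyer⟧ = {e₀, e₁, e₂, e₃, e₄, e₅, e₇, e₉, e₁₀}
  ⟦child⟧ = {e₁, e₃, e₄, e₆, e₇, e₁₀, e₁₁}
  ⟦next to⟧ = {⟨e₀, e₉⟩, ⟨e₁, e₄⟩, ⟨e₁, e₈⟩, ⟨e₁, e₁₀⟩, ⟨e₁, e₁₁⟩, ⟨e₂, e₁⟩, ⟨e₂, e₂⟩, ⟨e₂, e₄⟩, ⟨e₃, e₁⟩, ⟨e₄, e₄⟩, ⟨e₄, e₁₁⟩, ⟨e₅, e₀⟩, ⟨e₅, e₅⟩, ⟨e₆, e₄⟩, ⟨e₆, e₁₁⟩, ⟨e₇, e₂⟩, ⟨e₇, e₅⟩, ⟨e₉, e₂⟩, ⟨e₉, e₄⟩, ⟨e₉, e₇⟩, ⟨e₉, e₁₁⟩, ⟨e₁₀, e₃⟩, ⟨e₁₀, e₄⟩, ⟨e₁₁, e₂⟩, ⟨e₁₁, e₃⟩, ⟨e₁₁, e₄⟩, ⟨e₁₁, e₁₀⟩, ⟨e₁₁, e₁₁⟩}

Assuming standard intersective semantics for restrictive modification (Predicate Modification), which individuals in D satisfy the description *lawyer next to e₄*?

{e₁, e₂, e₄, e₉, e₁₀}

⟦next to e₄⟧ = {x : ⟨x, e₄⟩ ∈ ⟦next to⟧} = {e₁, e₂, e₄, e₆, e₉, e₁₀, e₁₁}
⟦lawyer⟧ = {e₀, e₁, e₂, e₃, e₄, e₅, e₇, e₉, e₁₀}
… ∩ ⟦next to e₄⟧ = {e₀, e₁, e₂, e₃, e₄, e₅, e₇, e₉, e₁₀} ∩ {e₁, e₂, e₄, e₆, e₉, e₁₀, e₁₁} = {e₁, e₂, e₄, e₉, e₁₀}
So ⟦lawyer next to e₄⟧ = {e₁, e₂, e₄, e₉, e₁₀}.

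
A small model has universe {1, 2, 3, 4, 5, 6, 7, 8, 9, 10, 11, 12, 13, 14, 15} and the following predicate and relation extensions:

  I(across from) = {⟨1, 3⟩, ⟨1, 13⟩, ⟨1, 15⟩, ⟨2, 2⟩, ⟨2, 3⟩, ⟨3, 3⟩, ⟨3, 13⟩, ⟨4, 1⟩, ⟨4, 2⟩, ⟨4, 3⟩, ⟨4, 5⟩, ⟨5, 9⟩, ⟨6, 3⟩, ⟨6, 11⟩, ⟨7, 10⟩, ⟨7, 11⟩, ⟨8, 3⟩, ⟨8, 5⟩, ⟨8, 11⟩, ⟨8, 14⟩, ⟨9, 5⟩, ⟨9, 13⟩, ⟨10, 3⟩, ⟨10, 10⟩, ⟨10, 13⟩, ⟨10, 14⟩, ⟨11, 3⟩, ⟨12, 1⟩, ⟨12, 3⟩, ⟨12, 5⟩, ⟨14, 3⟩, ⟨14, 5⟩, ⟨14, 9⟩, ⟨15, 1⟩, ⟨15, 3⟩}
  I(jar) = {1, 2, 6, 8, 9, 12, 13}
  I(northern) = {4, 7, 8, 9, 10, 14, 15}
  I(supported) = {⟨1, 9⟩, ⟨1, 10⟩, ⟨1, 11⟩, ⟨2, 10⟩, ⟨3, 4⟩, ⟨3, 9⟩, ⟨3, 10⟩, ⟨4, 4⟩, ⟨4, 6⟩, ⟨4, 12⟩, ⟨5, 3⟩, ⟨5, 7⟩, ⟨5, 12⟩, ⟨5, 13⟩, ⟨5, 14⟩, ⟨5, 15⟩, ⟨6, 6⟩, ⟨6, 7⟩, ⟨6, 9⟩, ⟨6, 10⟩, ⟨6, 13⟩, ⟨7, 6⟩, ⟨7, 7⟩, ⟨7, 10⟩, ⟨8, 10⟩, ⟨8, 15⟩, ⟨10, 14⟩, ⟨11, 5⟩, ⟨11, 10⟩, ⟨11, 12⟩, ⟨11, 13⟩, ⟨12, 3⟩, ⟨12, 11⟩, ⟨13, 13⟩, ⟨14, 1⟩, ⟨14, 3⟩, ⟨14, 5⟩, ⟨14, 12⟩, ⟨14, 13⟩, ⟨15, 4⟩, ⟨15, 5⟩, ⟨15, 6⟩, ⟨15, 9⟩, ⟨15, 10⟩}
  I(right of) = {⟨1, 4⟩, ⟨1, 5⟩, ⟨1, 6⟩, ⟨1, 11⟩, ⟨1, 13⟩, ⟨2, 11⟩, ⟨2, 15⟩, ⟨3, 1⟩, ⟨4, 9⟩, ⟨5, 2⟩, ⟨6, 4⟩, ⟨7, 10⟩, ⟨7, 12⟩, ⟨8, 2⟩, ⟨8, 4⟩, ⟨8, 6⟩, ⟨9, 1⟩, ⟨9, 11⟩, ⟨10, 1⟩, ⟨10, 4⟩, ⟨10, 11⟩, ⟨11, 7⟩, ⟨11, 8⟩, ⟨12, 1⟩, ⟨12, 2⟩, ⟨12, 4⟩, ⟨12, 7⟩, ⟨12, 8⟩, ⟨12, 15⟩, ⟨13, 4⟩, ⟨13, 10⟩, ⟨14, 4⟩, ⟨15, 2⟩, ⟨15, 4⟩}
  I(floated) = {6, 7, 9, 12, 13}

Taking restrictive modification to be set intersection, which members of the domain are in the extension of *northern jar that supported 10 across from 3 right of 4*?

⟦that supported 10⟧ = {x : ⟨x, 10⟩ ∈ ⟦supported⟧} = {1, 2, 3, 6, 7, 8, 11, 15}
⟦across from 3⟧ = {x : ⟨x, 3⟩ ∈ ⟦across from⟧} = {1, 2, 3, 4, 6, 8, 10, 11, 12, 14, 15}
⟦right of 4⟧ = {x : ⟨x, 4⟩ ∈ ⟦right of⟧} = {1, 6, 8, 10, 12, 13, 14, 15}
⟦jar⟧ = {1, 2, 6, 8, 9, 12, 13}
… ∩ ⟦that supported 10⟧ = {1, 2, 6, 8, 9, 12, 13} ∩ {1, 2, 3, 6, 7, 8, 11, 15} = {1, 2, 6, 8}
… ∩ ⟦across from 3⟧ = {1, 2, 6, 8} ∩ {1, 2, 3, 4, 6, 8, 10, 11, 12, 14, 15} = {1, 2, 6, 8}
… ∩ ⟦right of 4⟧ = {1, 2, 6, 8} ∩ {1, 6, 8, 10, 12, 13, 14, 15} = {1, 6, 8}
… ∩ ⟦northern⟧ = {1, 6, 8} ∩ {4, 7, 8, 9, 10, 14, 15} = {8}
So ⟦northern jar that supported 10 across from 3 right of 4⟧ = {8}.

{8}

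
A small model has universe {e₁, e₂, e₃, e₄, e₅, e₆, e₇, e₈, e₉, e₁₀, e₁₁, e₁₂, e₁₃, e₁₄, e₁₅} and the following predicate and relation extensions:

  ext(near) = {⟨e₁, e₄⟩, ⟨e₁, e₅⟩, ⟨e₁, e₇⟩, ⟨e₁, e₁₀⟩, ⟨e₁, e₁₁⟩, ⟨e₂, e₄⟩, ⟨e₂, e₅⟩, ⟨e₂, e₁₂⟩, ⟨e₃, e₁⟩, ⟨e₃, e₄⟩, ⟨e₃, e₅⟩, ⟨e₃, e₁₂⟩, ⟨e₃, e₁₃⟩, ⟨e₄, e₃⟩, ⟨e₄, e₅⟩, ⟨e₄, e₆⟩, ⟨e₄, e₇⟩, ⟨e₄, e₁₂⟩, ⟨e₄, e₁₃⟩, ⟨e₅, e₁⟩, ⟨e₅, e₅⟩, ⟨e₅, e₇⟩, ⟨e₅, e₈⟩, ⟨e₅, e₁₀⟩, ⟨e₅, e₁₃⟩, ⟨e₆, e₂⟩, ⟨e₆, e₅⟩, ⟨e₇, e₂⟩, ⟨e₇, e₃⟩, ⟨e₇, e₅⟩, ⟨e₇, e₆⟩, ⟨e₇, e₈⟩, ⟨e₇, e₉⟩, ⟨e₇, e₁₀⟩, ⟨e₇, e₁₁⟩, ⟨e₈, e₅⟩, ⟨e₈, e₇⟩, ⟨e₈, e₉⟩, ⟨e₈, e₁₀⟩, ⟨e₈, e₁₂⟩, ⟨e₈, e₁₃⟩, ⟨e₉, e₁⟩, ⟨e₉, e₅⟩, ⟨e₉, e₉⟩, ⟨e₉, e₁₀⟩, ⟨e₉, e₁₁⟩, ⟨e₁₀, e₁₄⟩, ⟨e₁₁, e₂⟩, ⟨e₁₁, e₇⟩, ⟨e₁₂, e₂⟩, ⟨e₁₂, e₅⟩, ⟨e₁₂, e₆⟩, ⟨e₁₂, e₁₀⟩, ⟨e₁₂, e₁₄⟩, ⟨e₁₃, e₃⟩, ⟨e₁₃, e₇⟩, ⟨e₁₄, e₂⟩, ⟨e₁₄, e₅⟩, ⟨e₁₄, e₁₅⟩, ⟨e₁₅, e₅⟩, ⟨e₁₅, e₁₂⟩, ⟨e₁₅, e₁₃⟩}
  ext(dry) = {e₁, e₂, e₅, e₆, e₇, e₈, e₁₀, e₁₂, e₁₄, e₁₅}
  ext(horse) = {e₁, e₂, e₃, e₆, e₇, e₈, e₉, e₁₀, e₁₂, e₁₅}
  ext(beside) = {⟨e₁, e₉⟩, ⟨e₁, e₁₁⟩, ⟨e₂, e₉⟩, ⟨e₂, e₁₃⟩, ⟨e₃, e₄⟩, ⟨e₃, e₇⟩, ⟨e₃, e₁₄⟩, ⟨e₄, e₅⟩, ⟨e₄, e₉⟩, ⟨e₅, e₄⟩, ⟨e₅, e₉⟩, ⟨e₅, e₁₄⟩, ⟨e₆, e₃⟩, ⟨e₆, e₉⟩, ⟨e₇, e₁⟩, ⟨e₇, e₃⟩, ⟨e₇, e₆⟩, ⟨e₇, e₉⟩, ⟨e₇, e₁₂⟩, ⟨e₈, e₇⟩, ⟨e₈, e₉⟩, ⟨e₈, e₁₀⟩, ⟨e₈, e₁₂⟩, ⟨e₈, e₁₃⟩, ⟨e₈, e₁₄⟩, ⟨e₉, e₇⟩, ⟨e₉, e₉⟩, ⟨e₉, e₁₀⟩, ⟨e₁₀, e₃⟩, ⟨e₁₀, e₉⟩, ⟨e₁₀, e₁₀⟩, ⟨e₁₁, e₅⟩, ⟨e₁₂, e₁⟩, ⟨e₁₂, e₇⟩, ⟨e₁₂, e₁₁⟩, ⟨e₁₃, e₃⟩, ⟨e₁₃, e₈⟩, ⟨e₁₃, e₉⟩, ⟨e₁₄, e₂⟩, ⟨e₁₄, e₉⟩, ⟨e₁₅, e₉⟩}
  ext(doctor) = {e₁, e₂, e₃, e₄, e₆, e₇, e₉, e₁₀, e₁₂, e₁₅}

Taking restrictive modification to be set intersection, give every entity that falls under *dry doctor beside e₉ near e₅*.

{e₁, e₂, e₆, e₇, e₁₅}

⟦beside e₉⟧ = {x : ⟨x, e₉⟩ ∈ ⟦beside⟧} = {e₁, e₂, e₄, e₅, e₆, e₇, e₈, e₉, e₁₀, e₁₃, e₁₄, e₁₅}
⟦near e₅⟧ = {x : ⟨x, e₅⟩ ∈ ⟦near⟧} = {e₁, e₂, e₃, e₄, e₅, e₆, e₇, e₈, e₉, e₁₂, e₁₄, e₁₅}
⟦doctor⟧ = {e₁, e₂, e₃, e₄, e₆, e₇, e₉, e₁₀, e₁₂, e₁₅}
… ∩ ⟦beside e₉⟧ = {e₁, e₂, e₃, e₄, e₆, e₇, e₉, e₁₀, e₁₂, e₁₅} ∩ {e₁, e₂, e₄, e₅, e₆, e₇, e₈, e₉, e₁₀, e₁₃, e₁₄, e₁₅} = {e₁, e₂, e₄, e₆, e₇, e₉, e₁₀, e₁₅}
… ∩ ⟦near e₅⟧ = {e₁, e₂, e₄, e₆, e₇, e₉, e₁₀, e₁₅} ∩ {e₁, e₂, e₃, e₄, e₅, e₆, e₇, e₈, e₉, e₁₂, e₁₄, e₁₅} = {e₁, e₂, e₄, e₆, e₇, e₉, e₁₅}
… ∩ ⟦dry⟧ = {e₁, e₂, e₄, e₆, e₇, e₉, e₁₅} ∩ {e₁, e₂, e₅, e₆, e₇, e₈, e₁₀, e₁₂, e₁₄, e₁₅} = {e₁, e₂, e₆, e₇, e₁₅}
So ⟦dry doctor beside e₉ near e₅⟧ = {e₁, e₂, e₆, e₇, e₁₅}.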